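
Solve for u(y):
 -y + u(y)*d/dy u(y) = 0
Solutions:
 u(y) = -sqrt(C1 + y^2)
 u(y) = sqrt(C1 + y^2)


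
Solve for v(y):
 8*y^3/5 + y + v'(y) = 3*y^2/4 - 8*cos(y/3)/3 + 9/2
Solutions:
 v(y) = C1 - 2*y^4/5 + y^3/4 - y^2/2 + 9*y/2 - 8*sin(y/3)


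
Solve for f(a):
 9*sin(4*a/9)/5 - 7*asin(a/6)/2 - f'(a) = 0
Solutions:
 f(a) = C1 - 7*a*asin(a/6)/2 - 7*sqrt(36 - a^2)/2 - 81*cos(4*a/9)/20


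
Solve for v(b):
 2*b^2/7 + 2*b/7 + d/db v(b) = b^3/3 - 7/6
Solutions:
 v(b) = C1 + b^4/12 - 2*b^3/21 - b^2/7 - 7*b/6


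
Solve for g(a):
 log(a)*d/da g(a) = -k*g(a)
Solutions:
 g(a) = C1*exp(-k*li(a))


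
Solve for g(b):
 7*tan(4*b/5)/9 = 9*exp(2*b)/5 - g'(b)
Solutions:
 g(b) = C1 + 9*exp(2*b)/10 + 35*log(cos(4*b/5))/36


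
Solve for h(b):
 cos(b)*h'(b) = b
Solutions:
 h(b) = C1 + Integral(b/cos(b), b)


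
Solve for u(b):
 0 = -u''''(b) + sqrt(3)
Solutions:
 u(b) = C1 + C2*b + C3*b^2 + C4*b^3 + sqrt(3)*b^4/24


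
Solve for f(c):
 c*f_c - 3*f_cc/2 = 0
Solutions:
 f(c) = C1 + C2*erfi(sqrt(3)*c/3)


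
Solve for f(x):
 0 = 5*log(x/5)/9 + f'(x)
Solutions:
 f(x) = C1 - 5*x*log(x)/9 + 5*x/9 + 5*x*log(5)/9


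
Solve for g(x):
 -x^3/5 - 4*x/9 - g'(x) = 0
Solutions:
 g(x) = C1 - x^4/20 - 2*x^2/9


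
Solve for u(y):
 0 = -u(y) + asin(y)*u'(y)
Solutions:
 u(y) = C1*exp(Integral(1/asin(y), y))


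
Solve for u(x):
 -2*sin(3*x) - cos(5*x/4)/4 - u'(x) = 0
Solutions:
 u(x) = C1 - sin(5*x/4)/5 + 2*cos(3*x)/3


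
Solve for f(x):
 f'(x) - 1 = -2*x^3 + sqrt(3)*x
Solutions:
 f(x) = C1 - x^4/2 + sqrt(3)*x^2/2 + x


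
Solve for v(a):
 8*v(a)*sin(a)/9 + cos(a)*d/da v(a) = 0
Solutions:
 v(a) = C1*cos(a)^(8/9)


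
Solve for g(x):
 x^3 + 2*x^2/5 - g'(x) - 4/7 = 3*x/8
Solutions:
 g(x) = C1 + x^4/4 + 2*x^3/15 - 3*x^2/16 - 4*x/7


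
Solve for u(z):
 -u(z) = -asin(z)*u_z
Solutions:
 u(z) = C1*exp(Integral(1/asin(z), z))


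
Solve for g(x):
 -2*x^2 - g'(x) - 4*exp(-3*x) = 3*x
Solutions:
 g(x) = C1 - 2*x^3/3 - 3*x^2/2 + 4*exp(-3*x)/3


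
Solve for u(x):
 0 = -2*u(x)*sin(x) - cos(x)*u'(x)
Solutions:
 u(x) = C1*cos(x)^2


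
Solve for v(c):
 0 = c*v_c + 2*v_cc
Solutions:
 v(c) = C1 + C2*erf(c/2)


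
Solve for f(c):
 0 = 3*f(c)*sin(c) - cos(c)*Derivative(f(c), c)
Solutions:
 f(c) = C1/cos(c)^3


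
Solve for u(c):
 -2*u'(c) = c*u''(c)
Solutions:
 u(c) = C1 + C2/c


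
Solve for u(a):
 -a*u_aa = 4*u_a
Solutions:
 u(a) = C1 + C2/a^3


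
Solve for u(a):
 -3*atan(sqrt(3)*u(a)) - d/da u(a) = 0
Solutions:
 Integral(1/atan(sqrt(3)*_y), (_y, u(a))) = C1 - 3*a


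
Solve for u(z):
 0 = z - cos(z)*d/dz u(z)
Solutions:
 u(z) = C1 + Integral(z/cos(z), z)


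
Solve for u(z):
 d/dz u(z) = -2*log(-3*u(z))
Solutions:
 Integral(1/(log(-_y) + log(3)), (_y, u(z)))/2 = C1 - z


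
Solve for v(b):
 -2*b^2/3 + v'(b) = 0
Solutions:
 v(b) = C1 + 2*b^3/9


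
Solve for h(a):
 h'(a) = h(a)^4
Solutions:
 h(a) = (-1/(C1 + 3*a))^(1/3)
 h(a) = (-1/(C1 + a))^(1/3)*(-3^(2/3) - 3*3^(1/6)*I)/6
 h(a) = (-1/(C1 + a))^(1/3)*(-3^(2/3) + 3*3^(1/6)*I)/6


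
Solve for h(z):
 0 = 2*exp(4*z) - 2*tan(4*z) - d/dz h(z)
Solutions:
 h(z) = C1 + exp(4*z)/2 + log(cos(4*z))/2


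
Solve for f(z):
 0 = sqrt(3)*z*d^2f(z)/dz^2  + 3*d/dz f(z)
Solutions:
 f(z) = C1 + C2*z^(1 - sqrt(3))


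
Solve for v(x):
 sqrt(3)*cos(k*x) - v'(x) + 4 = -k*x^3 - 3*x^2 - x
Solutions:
 v(x) = C1 + k*x^4/4 + x^3 + x^2/2 + 4*x + sqrt(3)*sin(k*x)/k


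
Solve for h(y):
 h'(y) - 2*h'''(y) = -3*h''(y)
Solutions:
 h(y) = C1 + C2*exp(y*(3 - sqrt(17))/4) + C3*exp(y*(3 + sqrt(17))/4)


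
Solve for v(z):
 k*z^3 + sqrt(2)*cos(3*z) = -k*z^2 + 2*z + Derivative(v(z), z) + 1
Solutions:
 v(z) = C1 + k*z^4/4 + k*z^3/3 - z^2 - z + sqrt(2)*sin(3*z)/3


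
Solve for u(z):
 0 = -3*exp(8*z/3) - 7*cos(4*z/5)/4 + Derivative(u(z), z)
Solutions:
 u(z) = C1 + 9*exp(8*z/3)/8 + 35*sin(4*z/5)/16


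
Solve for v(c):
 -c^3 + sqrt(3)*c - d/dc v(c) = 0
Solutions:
 v(c) = C1 - c^4/4 + sqrt(3)*c^2/2


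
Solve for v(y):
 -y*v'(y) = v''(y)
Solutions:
 v(y) = C1 + C2*erf(sqrt(2)*y/2)


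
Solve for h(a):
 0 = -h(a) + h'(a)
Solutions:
 h(a) = C1*exp(a)


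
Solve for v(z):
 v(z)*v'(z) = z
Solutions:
 v(z) = -sqrt(C1 + z^2)
 v(z) = sqrt(C1 + z^2)


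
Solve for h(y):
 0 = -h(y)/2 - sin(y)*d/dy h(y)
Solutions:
 h(y) = C1*(cos(y) + 1)^(1/4)/(cos(y) - 1)^(1/4)


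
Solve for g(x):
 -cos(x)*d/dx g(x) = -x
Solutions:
 g(x) = C1 + Integral(x/cos(x), x)


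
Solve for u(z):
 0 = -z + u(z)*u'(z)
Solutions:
 u(z) = -sqrt(C1 + z^2)
 u(z) = sqrt(C1 + z^2)


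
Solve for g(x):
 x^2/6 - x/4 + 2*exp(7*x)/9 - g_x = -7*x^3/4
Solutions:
 g(x) = C1 + 7*x^4/16 + x^3/18 - x^2/8 + 2*exp(7*x)/63


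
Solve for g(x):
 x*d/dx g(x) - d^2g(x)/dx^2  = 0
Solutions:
 g(x) = C1 + C2*erfi(sqrt(2)*x/2)


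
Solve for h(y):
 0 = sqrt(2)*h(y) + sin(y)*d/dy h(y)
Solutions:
 h(y) = C1*(cos(y) + 1)^(sqrt(2)/2)/(cos(y) - 1)^(sqrt(2)/2)


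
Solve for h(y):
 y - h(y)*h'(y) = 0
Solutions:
 h(y) = -sqrt(C1 + y^2)
 h(y) = sqrt(C1 + y^2)


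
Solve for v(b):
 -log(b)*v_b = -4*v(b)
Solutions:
 v(b) = C1*exp(4*li(b))


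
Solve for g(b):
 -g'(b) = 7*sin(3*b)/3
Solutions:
 g(b) = C1 + 7*cos(3*b)/9


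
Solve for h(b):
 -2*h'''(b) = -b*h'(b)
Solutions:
 h(b) = C1 + Integral(C2*airyai(2^(2/3)*b/2) + C3*airybi(2^(2/3)*b/2), b)


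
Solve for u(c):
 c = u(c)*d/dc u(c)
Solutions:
 u(c) = -sqrt(C1 + c^2)
 u(c) = sqrt(C1 + c^2)


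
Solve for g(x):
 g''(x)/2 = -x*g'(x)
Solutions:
 g(x) = C1 + C2*erf(x)


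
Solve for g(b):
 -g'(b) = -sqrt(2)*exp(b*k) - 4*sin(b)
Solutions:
 g(b) = C1 - 4*cos(b) + sqrt(2)*exp(b*k)/k


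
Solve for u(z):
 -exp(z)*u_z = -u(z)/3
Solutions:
 u(z) = C1*exp(-exp(-z)/3)


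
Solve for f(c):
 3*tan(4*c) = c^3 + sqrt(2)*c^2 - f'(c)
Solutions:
 f(c) = C1 + c^4/4 + sqrt(2)*c^3/3 + 3*log(cos(4*c))/4


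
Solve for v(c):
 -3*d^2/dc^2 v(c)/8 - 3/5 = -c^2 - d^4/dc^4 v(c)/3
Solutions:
 v(c) = C1 + C2*c + C3*exp(-3*sqrt(2)*c/4) + C4*exp(3*sqrt(2)*c/4) + 2*c^4/9 + 212*c^2/135


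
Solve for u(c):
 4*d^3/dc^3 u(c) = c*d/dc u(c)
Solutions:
 u(c) = C1 + Integral(C2*airyai(2^(1/3)*c/2) + C3*airybi(2^(1/3)*c/2), c)


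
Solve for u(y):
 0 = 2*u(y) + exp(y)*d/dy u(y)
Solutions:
 u(y) = C1*exp(2*exp(-y))


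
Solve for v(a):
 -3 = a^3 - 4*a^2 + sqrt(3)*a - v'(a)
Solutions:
 v(a) = C1 + a^4/4 - 4*a^3/3 + sqrt(3)*a^2/2 + 3*a


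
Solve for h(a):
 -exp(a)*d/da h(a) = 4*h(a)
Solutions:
 h(a) = C1*exp(4*exp(-a))


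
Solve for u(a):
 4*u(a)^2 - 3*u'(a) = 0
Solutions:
 u(a) = -3/(C1 + 4*a)


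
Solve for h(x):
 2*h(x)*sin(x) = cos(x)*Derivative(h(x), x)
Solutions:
 h(x) = C1/cos(x)^2


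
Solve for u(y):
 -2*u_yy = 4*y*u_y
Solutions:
 u(y) = C1 + C2*erf(y)


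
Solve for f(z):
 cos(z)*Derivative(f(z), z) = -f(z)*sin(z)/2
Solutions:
 f(z) = C1*sqrt(cos(z))


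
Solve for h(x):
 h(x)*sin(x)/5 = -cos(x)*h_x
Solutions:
 h(x) = C1*cos(x)^(1/5)


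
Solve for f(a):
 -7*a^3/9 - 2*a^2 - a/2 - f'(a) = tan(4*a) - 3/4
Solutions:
 f(a) = C1 - 7*a^4/36 - 2*a^3/3 - a^2/4 + 3*a/4 + log(cos(4*a))/4


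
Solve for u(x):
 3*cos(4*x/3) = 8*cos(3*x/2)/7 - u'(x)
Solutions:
 u(x) = C1 - 9*sin(4*x/3)/4 + 16*sin(3*x/2)/21


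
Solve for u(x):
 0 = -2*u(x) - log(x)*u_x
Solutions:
 u(x) = C1*exp(-2*li(x))


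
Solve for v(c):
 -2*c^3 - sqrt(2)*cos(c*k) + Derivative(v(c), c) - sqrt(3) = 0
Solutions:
 v(c) = C1 + c^4/2 + sqrt(3)*c + sqrt(2)*sin(c*k)/k


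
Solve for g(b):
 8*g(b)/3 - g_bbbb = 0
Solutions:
 g(b) = C1*exp(-6^(3/4)*b/3) + C2*exp(6^(3/4)*b/3) + C3*sin(6^(3/4)*b/3) + C4*cos(6^(3/4)*b/3)


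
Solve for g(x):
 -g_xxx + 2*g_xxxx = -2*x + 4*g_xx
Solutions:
 g(x) = C1 + C2*x + C3*exp(x*(1 - sqrt(33))/4) + C4*exp(x*(1 + sqrt(33))/4) + x^3/12 - x^2/16


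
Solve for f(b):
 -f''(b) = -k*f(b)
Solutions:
 f(b) = C1*exp(-b*sqrt(k)) + C2*exp(b*sqrt(k))


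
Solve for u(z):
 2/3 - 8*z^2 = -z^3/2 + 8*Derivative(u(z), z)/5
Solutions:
 u(z) = C1 + 5*z^4/64 - 5*z^3/3 + 5*z/12


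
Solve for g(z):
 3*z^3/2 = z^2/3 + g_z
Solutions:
 g(z) = C1 + 3*z^4/8 - z^3/9


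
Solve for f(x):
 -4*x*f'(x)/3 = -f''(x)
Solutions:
 f(x) = C1 + C2*erfi(sqrt(6)*x/3)


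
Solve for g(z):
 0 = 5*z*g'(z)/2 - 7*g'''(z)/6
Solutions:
 g(z) = C1 + Integral(C2*airyai(15^(1/3)*7^(2/3)*z/7) + C3*airybi(15^(1/3)*7^(2/3)*z/7), z)


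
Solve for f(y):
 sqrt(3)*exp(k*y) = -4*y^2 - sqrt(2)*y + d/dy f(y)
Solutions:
 f(y) = C1 + 4*y^3/3 + sqrt(2)*y^2/2 + sqrt(3)*exp(k*y)/k


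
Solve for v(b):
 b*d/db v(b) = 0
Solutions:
 v(b) = C1


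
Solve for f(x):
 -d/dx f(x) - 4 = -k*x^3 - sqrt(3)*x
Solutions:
 f(x) = C1 + k*x^4/4 + sqrt(3)*x^2/2 - 4*x


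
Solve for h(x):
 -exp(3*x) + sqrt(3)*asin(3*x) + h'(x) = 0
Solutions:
 h(x) = C1 - sqrt(3)*(x*asin(3*x) + sqrt(1 - 9*x^2)/3) + exp(3*x)/3


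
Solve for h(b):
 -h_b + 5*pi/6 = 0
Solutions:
 h(b) = C1 + 5*pi*b/6


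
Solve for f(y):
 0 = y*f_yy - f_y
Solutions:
 f(y) = C1 + C2*y^2


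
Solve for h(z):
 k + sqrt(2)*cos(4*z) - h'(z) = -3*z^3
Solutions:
 h(z) = C1 + k*z + 3*z^4/4 + sqrt(2)*sin(4*z)/4


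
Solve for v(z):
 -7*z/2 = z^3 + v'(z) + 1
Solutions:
 v(z) = C1 - z^4/4 - 7*z^2/4 - z


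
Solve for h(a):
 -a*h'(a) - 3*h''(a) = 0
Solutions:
 h(a) = C1 + C2*erf(sqrt(6)*a/6)


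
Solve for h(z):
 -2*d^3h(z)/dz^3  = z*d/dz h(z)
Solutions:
 h(z) = C1 + Integral(C2*airyai(-2^(2/3)*z/2) + C3*airybi(-2^(2/3)*z/2), z)


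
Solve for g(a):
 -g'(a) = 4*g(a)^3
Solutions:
 g(a) = -sqrt(2)*sqrt(-1/(C1 - 4*a))/2
 g(a) = sqrt(2)*sqrt(-1/(C1 - 4*a))/2


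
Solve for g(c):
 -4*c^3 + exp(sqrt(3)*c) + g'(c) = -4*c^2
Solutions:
 g(c) = C1 + c^4 - 4*c^3/3 - sqrt(3)*exp(sqrt(3)*c)/3


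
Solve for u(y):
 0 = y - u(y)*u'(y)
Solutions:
 u(y) = -sqrt(C1 + y^2)
 u(y) = sqrt(C1 + y^2)


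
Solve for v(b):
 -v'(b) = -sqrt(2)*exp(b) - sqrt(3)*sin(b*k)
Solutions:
 v(b) = C1 + sqrt(2)*exp(b) - sqrt(3)*cos(b*k)/k


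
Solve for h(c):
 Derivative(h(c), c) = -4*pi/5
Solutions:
 h(c) = C1 - 4*pi*c/5


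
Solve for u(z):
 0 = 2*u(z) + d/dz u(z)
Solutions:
 u(z) = C1*exp(-2*z)


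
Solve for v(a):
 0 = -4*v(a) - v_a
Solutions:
 v(a) = C1*exp(-4*a)


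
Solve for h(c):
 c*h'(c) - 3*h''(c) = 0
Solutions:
 h(c) = C1 + C2*erfi(sqrt(6)*c/6)


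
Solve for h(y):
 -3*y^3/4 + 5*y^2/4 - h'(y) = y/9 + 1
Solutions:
 h(y) = C1 - 3*y^4/16 + 5*y^3/12 - y^2/18 - y


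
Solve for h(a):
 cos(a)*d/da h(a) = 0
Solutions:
 h(a) = C1


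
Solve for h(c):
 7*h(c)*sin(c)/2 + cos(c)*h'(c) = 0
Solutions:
 h(c) = C1*cos(c)^(7/2)


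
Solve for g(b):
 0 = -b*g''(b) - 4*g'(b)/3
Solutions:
 g(b) = C1 + C2/b^(1/3)


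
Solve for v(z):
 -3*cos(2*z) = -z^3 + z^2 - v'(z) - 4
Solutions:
 v(z) = C1 - z^4/4 + z^3/3 - 4*z + 3*sin(2*z)/2


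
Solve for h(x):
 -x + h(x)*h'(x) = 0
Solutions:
 h(x) = -sqrt(C1 + x^2)
 h(x) = sqrt(C1 + x^2)


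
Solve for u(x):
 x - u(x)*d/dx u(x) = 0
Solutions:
 u(x) = -sqrt(C1 + x^2)
 u(x) = sqrt(C1 + x^2)


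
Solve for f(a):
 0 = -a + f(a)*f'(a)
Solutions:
 f(a) = -sqrt(C1 + a^2)
 f(a) = sqrt(C1 + a^2)


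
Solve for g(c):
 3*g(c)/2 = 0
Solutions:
 g(c) = 0


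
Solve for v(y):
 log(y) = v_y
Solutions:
 v(y) = C1 + y*log(y) - y


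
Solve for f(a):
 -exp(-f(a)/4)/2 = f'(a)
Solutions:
 f(a) = 4*log(C1 - a/8)


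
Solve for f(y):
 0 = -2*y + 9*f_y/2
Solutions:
 f(y) = C1 + 2*y^2/9


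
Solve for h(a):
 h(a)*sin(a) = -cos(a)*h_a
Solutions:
 h(a) = C1*cos(a)


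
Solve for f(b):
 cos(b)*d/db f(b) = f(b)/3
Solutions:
 f(b) = C1*(sin(b) + 1)^(1/6)/(sin(b) - 1)^(1/6)


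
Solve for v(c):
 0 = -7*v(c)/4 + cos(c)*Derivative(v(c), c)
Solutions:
 v(c) = C1*(sin(c) + 1)^(7/8)/(sin(c) - 1)^(7/8)


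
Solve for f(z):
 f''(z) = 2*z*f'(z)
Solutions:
 f(z) = C1 + C2*erfi(z)


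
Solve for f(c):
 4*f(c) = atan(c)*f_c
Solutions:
 f(c) = C1*exp(4*Integral(1/atan(c), c))


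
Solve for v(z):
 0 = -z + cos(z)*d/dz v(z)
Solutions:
 v(z) = C1 + Integral(z/cos(z), z)


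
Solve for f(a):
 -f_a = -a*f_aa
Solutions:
 f(a) = C1 + C2*a^2


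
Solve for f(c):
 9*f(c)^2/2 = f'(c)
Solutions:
 f(c) = -2/(C1 + 9*c)


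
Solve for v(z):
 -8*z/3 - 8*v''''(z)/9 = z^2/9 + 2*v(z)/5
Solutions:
 v(z) = -5*z^2/18 - 20*z/3 + (C1*sin(sqrt(3)*5^(3/4)*z/10) + C2*cos(sqrt(3)*5^(3/4)*z/10))*exp(-sqrt(3)*5^(3/4)*z/10) + (C3*sin(sqrt(3)*5^(3/4)*z/10) + C4*cos(sqrt(3)*5^(3/4)*z/10))*exp(sqrt(3)*5^(3/4)*z/10)


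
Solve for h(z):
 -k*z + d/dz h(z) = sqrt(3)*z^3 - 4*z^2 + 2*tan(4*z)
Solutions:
 h(z) = C1 + k*z^2/2 + sqrt(3)*z^4/4 - 4*z^3/3 - log(cos(4*z))/2


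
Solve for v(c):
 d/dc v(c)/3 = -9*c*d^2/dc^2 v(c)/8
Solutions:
 v(c) = C1 + C2*c^(19/27)


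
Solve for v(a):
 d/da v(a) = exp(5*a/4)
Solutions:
 v(a) = C1 + 4*exp(5*a/4)/5


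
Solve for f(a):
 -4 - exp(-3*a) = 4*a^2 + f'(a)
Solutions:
 f(a) = C1 - 4*a^3/3 - 4*a + exp(-3*a)/3


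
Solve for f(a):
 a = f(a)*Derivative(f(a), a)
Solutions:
 f(a) = -sqrt(C1 + a^2)
 f(a) = sqrt(C1 + a^2)


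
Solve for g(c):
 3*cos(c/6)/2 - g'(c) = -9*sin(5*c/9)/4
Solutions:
 g(c) = C1 + 9*sin(c/6) - 81*cos(5*c/9)/20


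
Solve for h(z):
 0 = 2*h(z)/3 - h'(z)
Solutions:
 h(z) = C1*exp(2*z/3)


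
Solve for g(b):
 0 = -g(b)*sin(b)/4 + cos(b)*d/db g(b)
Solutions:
 g(b) = C1/cos(b)^(1/4)


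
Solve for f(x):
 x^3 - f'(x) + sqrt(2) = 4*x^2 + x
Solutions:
 f(x) = C1 + x^4/4 - 4*x^3/3 - x^2/2 + sqrt(2)*x


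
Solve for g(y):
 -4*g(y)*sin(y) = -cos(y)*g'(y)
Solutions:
 g(y) = C1/cos(y)^4


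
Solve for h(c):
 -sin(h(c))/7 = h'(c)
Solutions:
 c/7 + log(cos(h(c)) - 1)/2 - log(cos(h(c)) + 1)/2 = C1


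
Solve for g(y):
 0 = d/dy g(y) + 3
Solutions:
 g(y) = C1 - 3*y


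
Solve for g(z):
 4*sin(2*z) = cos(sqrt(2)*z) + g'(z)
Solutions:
 g(z) = C1 - sqrt(2)*sin(sqrt(2)*z)/2 - 2*cos(2*z)


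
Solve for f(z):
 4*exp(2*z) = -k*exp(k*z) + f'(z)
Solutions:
 f(z) = C1 + 2*exp(2*z) + exp(k*z)


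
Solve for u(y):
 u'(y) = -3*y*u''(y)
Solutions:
 u(y) = C1 + C2*y^(2/3)


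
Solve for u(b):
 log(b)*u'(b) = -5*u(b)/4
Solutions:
 u(b) = C1*exp(-5*li(b)/4)


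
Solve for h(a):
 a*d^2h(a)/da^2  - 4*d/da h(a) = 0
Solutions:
 h(a) = C1 + C2*a^5


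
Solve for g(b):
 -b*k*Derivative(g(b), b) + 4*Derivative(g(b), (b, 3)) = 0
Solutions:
 g(b) = C1 + Integral(C2*airyai(2^(1/3)*b*k^(1/3)/2) + C3*airybi(2^(1/3)*b*k^(1/3)/2), b)


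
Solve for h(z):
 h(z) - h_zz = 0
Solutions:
 h(z) = C1*exp(-z) + C2*exp(z)


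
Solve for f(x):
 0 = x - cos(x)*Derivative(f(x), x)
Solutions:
 f(x) = C1 + Integral(x/cos(x), x)


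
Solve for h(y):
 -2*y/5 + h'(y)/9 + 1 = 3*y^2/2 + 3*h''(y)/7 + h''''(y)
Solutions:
 h(y) = C1 + C2*exp(-y*(-6*882^(1/3)/(49 + sqrt(4669))^(1/3) + 84^(1/3)*(49 + sqrt(4669))^(1/3))/84)*sin(3^(1/6)*y*(18*98^(1/3)/(49 + sqrt(4669))^(1/3) + 28^(1/3)*3^(2/3)*(49 + sqrt(4669))^(1/3))/84) + C3*exp(-y*(-6*882^(1/3)/(49 + sqrt(4669))^(1/3) + 84^(1/3)*(49 + sqrt(4669))^(1/3))/84)*cos(3^(1/6)*y*(18*98^(1/3)/(49 + sqrt(4669))^(1/3) + 28^(1/3)*3^(2/3)*(49 + sqrt(4669))^(1/3))/84) + C4*exp(y*(-6*882^(1/3)/(49 + sqrt(4669))^(1/3) + 84^(1/3)*(49 + sqrt(4669))^(1/3))/42) + 9*y^3/2 + 3771*y^2/70 + 99612*y/245


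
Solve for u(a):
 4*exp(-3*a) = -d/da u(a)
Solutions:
 u(a) = C1 + 4*exp(-3*a)/3


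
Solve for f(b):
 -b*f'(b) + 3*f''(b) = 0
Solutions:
 f(b) = C1 + C2*erfi(sqrt(6)*b/6)


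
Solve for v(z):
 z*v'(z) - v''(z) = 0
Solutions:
 v(z) = C1 + C2*erfi(sqrt(2)*z/2)


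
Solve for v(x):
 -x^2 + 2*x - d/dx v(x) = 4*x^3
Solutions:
 v(x) = C1 - x^4 - x^3/3 + x^2


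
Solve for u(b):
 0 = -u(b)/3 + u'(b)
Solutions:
 u(b) = C1*exp(b/3)


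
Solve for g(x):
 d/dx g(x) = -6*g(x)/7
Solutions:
 g(x) = C1*exp(-6*x/7)


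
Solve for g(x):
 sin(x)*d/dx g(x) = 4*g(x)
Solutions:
 g(x) = C1*(cos(x)^2 - 2*cos(x) + 1)/(cos(x)^2 + 2*cos(x) + 1)


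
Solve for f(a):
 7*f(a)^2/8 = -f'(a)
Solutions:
 f(a) = 8/(C1 + 7*a)


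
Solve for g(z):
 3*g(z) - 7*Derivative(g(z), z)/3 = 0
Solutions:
 g(z) = C1*exp(9*z/7)


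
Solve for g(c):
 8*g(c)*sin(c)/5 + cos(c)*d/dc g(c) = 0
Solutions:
 g(c) = C1*cos(c)^(8/5)


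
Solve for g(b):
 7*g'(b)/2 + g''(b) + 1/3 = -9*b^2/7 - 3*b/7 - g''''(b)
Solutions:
 g(b) = C1 + C2*exp(-6^(1/3)*b*(-(63 + sqrt(4017))^(1/3) + 2*6^(1/3)/(63 + sqrt(4017))^(1/3))/12)*sin(2^(1/3)*3^(1/6)*b*(6*2^(1/3)/(63 + sqrt(4017))^(1/3) + 3^(2/3)*(63 + sqrt(4017))^(1/3))/12) + C3*exp(-6^(1/3)*b*(-(63 + sqrt(4017))^(1/3) + 2*6^(1/3)/(63 + sqrt(4017))^(1/3))/12)*cos(2^(1/3)*3^(1/6)*b*(6*2^(1/3)/(63 + sqrt(4017))^(1/3) + 3^(2/3)*(63 + sqrt(4017))^(1/3))/12) + C4*exp(6^(1/3)*b*(-(63 + sqrt(4017))^(1/3) + 2*6^(1/3)/(63 + sqrt(4017))^(1/3))/6) - 6*b^3/49 + 15*b^2/343 - 866*b/7203


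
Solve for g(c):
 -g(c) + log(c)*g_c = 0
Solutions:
 g(c) = C1*exp(li(c))


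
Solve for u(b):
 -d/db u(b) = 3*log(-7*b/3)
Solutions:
 u(b) = C1 - 3*b*log(-b) + 3*b*(-log(7) + 1 + log(3))


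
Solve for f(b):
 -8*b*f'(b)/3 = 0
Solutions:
 f(b) = C1


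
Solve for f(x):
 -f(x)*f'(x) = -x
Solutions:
 f(x) = -sqrt(C1 + x^2)
 f(x) = sqrt(C1 + x^2)


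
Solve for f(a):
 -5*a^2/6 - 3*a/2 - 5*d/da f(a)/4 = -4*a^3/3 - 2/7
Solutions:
 f(a) = C1 + 4*a^4/15 - 2*a^3/9 - 3*a^2/5 + 8*a/35


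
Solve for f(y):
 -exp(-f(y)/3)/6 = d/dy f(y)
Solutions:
 f(y) = 3*log(C1 - y/18)


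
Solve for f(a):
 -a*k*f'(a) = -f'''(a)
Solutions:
 f(a) = C1 + Integral(C2*airyai(a*k^(1/3)) + C3*airybi(a*k^(1/3)), a)


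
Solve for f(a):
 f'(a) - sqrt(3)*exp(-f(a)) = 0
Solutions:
 f(a) = log(C1 + sqrt(3)*a)


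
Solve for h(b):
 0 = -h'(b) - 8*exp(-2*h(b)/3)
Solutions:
 h(b) = 3*log(-sqrt(C1 - 8*b)) - 3*log(3) + 3*log(6)/2
 h(b) = 3*log(C1 - 8*b)/2 - 3*log(3) + 3*log(6)/2


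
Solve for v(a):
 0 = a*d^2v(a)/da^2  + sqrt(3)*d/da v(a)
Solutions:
 v(a) = C1 + C2*a^(1 - sqrt(3))


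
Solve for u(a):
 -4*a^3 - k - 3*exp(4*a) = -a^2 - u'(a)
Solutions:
 u(a) = C1 + a^4 - a^3/3 + a*k + 3*exp(4*a)/4


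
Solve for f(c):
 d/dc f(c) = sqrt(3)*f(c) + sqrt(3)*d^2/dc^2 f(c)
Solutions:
 f(c) = (C1*sin(sqrt(33)*c/6) + C2*cos(sqrt(33)*c/6))*exp(sqrt(3)*c/6)


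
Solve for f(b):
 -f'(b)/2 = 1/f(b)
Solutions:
 f(b) = -sqrt(C1 - 4*b)
 f(b) = sqrt(C1 - 4*b)


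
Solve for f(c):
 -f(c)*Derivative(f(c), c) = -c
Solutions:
 f(c) = -sqrt(C1 + c^2)
 f(c) = sqrt(C1 + c^2)


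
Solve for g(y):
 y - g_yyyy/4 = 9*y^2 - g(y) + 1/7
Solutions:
 g(y) = C1*exp(-sqrt(2)*y) + C2*exp(sqrt(2)*y) + C3*sin(sqrt(2)*y) + C4*cos(sqrt(2)*y) + 9*y^2 - y + 1/7


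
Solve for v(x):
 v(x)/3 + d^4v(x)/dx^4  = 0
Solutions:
 v(x) = (C1*sin(sqrt(2)*3^(3/4)*x/6) + C2*cos(sqrt(2)*3^(3/4)*x/6))*exp(-sqrt(2)*3^(3/4)*x/6) + (C3*sin(sqrt(2)*3^(3/4)*x/6) + C4*cos(sqrt(2)*3^(3/4)*x/6))*exp(sqrt(2)*3^(3/4)*x/6)


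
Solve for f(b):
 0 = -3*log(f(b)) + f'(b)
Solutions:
 li(f(b)) = C1 + 3*b


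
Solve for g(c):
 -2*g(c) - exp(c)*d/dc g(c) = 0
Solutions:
 g(c) = C1*exp(2*exp(-c))


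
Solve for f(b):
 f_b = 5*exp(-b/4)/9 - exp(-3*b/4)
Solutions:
 f(b) = C1 - 20*exp(-b/4)/9 + 4*exp(-3*b/4)/3


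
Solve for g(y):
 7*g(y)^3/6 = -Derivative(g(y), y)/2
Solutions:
 g(y) = -sqrt(6)*sqrt(-1/(C1 - 7*y))/2
 g(y) = sqrt(6)*sqrt(-1/(C1 - 7*y))/2


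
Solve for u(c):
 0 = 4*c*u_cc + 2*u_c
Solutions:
 u(c) = C1 + C2*sqrt(c)


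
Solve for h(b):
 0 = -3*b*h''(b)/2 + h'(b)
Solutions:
 h(b) = C1 + C2*b^(5/3)


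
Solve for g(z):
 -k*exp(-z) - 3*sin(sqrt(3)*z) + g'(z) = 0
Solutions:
 g(z) = C1 - k*exp(-z) - sqrt(3)*cos(sqrt(3)*z)


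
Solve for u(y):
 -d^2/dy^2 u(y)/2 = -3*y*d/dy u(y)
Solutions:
 u(y) = C1 + C2*erfi(sqrt(3)*y)


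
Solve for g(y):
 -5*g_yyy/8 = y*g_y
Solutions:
 g(y) = C1 + Integral(C2*airyai(-2*5^(2/3)*y/5) + C3*airybi(-2*5^(2/3)*y/5), y)


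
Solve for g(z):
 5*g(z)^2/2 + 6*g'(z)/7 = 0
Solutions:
 g(z) = 12/(C1 + 35*z)


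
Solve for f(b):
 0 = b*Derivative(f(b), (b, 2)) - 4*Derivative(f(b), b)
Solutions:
 f(b) = C1 + C2*b^5


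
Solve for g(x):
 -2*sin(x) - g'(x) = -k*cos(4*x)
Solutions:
 g(x) = C1 + k*sin(4*x)/4 + 2*cos(x)


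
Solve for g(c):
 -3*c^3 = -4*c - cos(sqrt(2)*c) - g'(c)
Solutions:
 g(c) = C1 + 3*c^4/4 - 2*c^2 - sqrt(2)*sin(sqrt(2)*c)/2


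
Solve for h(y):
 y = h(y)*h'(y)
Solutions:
 h(y) = -sqrt(C1 + y^2)
 h(y) = sqrt(C1 + y^2)


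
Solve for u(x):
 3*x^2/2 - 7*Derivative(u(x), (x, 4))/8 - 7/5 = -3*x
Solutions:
 u(x) = C1 + C2*x + C3*x^2 + C4*x^3 + x^6/210 + x^5/35 - x^4/15


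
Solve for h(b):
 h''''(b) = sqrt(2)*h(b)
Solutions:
 h(b) = C1*exp(-2^(1/8)*b) + C2*exp(2^(1/8)*b) + C3*sin(2^(1/8)*b) + C4*cos(2^(1/8)*b)


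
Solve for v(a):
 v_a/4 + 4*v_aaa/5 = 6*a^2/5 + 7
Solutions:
 v(a) = C1 + C2*sin(sqrt(5)*a/4) + C3*cos(sqrt(5)*a/4) + 8*a^3/5 - 68*a/25


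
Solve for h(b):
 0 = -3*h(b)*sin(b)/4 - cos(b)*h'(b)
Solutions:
 h(b) = C1*cos(b)^(3/4)


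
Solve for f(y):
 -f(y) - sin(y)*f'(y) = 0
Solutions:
 f(y) = C1*sqrt(cos(y) + 1)/sqrt(cos(y) - 1)


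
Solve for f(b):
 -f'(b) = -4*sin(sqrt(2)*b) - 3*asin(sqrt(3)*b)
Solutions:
 f(b) = C1 + 3*b*asin(sqrt(3)*b) + sqrt(3)*sqrt(1 - 3*b^2) - 2*sqrt(2)*cos(sqrt(2)*b)


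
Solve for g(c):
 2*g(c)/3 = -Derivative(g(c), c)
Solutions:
 g(c) = C1*exp(-2*c/3)


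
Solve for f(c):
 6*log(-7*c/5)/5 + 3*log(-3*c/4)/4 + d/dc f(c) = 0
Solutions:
 f(c) = C1 - 39*c*log(-c)/20 + 3*c*(-8*log(7) - 5*log(3) + 10*log(2) + 8*log(5) + 13)/20


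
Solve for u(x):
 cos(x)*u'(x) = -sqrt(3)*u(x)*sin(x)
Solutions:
 u(x) = C1*cos(x)^(sqrt(3))


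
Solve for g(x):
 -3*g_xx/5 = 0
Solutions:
 g(x) = C1 + C2*x


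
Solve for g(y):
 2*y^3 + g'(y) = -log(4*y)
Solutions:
 g(y) = C1 - y^4/2 - y*log(y) - y*log(4) + y


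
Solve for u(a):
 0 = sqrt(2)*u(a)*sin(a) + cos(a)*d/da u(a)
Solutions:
 u(a) = C1*cos(a)^(sqrt(2))


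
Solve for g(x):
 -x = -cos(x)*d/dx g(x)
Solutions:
 g(x) = C1 + Integral(x/cos(x), x)


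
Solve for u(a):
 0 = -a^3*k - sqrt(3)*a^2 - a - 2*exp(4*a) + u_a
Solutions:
 u(a) = C1 + a^4*k/4 + sqrt(3)*a^3/3 + a^2/2 + exp(4*a)/2


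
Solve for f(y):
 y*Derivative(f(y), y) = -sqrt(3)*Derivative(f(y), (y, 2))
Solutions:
 f(y) = C1 + C2*erf(sqrt(2)*3^(3/4)*y/6)


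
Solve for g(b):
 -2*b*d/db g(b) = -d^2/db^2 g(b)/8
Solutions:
 g(b) = C1 + C2*erfi(2*sqrt(2)*b)


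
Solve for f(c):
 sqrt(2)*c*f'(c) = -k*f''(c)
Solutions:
 f(c) = C1 + C2*sqrt(k)*erf(2^(3/4)*c*sqrt(1/k)/2)


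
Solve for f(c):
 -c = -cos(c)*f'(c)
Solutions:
 f(c) = C1 + Integral(c/cos(c), c)


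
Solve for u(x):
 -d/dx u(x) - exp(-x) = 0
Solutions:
 u(x) = C1 + exp(-x)


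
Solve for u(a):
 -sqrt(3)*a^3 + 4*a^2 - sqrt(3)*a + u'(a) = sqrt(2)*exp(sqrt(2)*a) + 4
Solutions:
 u(a) = C1 + sqrt(3)*a^4/4 - 4*a^3/3 + sqrt(3)*a^2/2 + 4*a + exp(sqrt(2)*a)


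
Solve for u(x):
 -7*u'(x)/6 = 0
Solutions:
 u(x) = C1


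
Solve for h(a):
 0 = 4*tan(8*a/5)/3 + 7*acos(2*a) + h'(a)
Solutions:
 h(a) = C1 - 7*a*acos(2*a) + 7*sqrt(1 - 4*a^2)/2 + 5*log(cos(8*a/5))/6


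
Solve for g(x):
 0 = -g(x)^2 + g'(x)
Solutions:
 g(x) = -1/(C1 + x)


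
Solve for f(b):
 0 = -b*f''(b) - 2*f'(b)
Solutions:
 f(b) = C1 + C2/b


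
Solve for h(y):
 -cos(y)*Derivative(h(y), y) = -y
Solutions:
 h(y) = C1 + Integral(y/cos(y), y)


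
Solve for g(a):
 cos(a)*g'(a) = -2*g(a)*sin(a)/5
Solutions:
 g(a) = C1*cos(a)^(2/5)


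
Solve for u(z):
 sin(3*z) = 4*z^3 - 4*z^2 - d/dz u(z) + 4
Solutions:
 u(z) = C1 + z^4 - 4*z^3/3 + 4*z + cos(3*z)/3


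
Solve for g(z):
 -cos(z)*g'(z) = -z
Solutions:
 g(z) = C1 + Integral(z/cos(z), z)


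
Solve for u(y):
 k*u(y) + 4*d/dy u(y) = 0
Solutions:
 u(y) = C1*exp(-k*y/4)


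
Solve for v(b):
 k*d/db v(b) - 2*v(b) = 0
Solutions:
 v(b) = C1*exp(2*b/k)


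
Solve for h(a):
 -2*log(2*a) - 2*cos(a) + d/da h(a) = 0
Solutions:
 h(a) = C1 + 2*a*log(a) - 2*a + 2*a*log(2) + 2*sin(a)


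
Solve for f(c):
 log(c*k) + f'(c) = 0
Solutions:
 f(c) = C1 - c*log(c*k) + c


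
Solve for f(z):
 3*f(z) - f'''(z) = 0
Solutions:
 f(z) = C3*exp(3^(1/3)*z) + (C1*sin(3^(5/6)*z/2) + C2*cos(3^(5/6)*z/2))*exp(-3^(1/3)*z/2)


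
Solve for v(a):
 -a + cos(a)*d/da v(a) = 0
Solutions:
 v(a) = C1 + Integral(a/cos(a), a)


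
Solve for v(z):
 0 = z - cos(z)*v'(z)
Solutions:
 v(z) = C1 + Integral(z/cos(z), z)


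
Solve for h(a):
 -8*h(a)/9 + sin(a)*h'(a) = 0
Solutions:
 h(a) = C1*(cos(a) - 1)^(4/9)/(cos(a) + 1)^(4/9)


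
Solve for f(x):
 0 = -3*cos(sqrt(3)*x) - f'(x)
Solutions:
 f(x) = C1 - sqrt(3)*sin(sqrt(3)*x)


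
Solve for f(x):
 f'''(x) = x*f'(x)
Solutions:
 f(x) = C1 + Integral(C2*airyai(x) + C3*airybi(x), x)


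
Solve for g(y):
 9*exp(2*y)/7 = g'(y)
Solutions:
 g(y) = C1 + 9*exp(2*y)/14


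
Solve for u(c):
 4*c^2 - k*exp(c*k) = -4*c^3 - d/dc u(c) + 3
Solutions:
 u(c) = C1 - c^4 - 4*c^3/3 + 3*c + exp(c*k)


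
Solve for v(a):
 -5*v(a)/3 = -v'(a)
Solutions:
 v(a) = C1*exp(5*a/3)


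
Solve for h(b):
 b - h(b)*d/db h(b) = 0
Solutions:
 h(b) = -sqrt(C1 + b^2)
 h(b) = sqrt(C1 + b^2)


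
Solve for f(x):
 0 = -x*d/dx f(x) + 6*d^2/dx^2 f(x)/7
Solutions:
 f(x) = C1 + C2*erfi(sqrt(21)*x/6)


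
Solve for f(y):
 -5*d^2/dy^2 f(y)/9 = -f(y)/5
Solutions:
 f(y) = C1*exp(-3*y/5) + C2*exp(3*y/5)


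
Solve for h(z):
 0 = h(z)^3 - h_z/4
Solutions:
 h(z) = -sqrt(2)*sqrt(-1/(C1 + 4*z))/2
 h(z) = sqrt(2)*sqrt(-1/(C1 + 4*z))/2


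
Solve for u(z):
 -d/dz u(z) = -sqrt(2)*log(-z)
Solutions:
 u(z) = C1 + sqrt(2)*z*log(-z) - sqrt(2)*z


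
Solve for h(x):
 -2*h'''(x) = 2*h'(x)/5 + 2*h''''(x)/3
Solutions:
 h(x) = C1 + C2*exp(x*(-1 + 10^(1/3)/(2*(sqrt(69) + 13)^(1/3)) + 10^(2/3)*(sqrt(69) + 13)^(1/3)/20))*sin(10^(1/3)*sqrt(3)*x*(-10^(1/3)*(sqrt(69) + 13)^(1/3) + 10/(sqrt(69) + 13)^(1/3))/20) + C3*exp(x*(-1 + 10^(1/3)/(2*(sqrt(69) + 13)^(1/3)) + 10^(2/3)*(sqrt(69) + 13)^(1/3)/20))*cos(10^(1/3)*sqrt(3)*x*(-10^(1/3)*(sqrt(69) + 13)^(1/3) + 10/(sqrt(69) + 13)^(1/3))/20) + C4*exp(-x*(10^(1/3)/(sqrt(69) + 13)^(1/3) + 1 + 10^(2/3)*(sqrt(69) + 13)^(1/3)/10))


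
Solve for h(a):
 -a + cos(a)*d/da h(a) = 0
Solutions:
 h(a) = C1 + Integral(a/cos(a), a)


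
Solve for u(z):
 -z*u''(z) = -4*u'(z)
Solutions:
 u(z) = C1 + C2*z^5


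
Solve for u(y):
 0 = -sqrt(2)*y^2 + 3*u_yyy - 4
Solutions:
 u(y) = C1 + C2*y + C3*y^2 + sqrt(2)*y^5/180 + 2*y^3/9


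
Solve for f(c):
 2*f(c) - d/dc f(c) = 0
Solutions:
 f(c) = C1*exp(2*c)


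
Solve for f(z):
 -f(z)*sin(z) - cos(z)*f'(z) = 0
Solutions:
 f(z) = C1*cos(z)


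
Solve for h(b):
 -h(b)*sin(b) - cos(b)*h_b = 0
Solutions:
 h(b) = C1*cos(b)


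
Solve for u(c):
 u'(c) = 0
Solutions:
 u(c) = C1


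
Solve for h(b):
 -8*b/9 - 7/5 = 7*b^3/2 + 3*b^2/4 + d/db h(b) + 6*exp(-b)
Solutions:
 h(b) = C1 - 7*b^4/8 - b^3/4 - 4*b^2/9 - 7*b/5 + 6*exp(-b)


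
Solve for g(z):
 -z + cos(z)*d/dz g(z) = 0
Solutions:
 g(z) = C1 + Integral(z/cos(z), z)


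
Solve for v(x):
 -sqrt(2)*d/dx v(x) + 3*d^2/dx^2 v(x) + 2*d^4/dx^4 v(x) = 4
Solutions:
 v(x) = C1 + C2*exp(sqrt(2)*x*(-(1 + sqrt(2))^(1/3) + (1 + sqrt(2))^(-1/3))/4)*sin(sqrt(6)*x*((1 + sqrt(2))^(-1/3) + (1 + sqrt(2))^(1/3))/4) + C3*exp(sqrt(2)*x*(-(1 + sqrt(2))^(1/3) + (1 + sqrt(2))^(-1/3))/4)*cos(sqrt(6)*x*((1 + sqrt(2))^(-1/3) + (1 + sqrt(2))^(1/3))/4) + C4*exp(-sqrt(2)*x*(-(1 + sqrt(2))^(1/3) + (1 + sqrt(2))^(-1/3))/2) - 2*sqrt(2)*x


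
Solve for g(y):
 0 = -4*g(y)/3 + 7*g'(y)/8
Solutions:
 g(y) = C1*exp(32*y/21)


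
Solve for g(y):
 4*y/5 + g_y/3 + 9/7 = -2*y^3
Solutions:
 g(y) = C1 - 3*y^4/2 - 6*y^2/5 - 27*y/7


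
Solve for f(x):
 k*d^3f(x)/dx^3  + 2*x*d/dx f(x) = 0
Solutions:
 f(x) = C1 + Integral(C2*airyai(2^(1/3)*x*(-1/k)^(1/3)) + C3*airybi(2^(1/3)*x*(-1/k)^(1/3)), x)


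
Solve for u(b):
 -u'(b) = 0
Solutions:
 u(b) = C1


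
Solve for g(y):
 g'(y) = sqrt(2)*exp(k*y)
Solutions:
 g(y) = C1 + sqrt(2)*exp(k*y)/k


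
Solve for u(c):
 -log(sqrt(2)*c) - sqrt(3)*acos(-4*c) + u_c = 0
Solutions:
 u(c) = C1 + c*log(c) - c + c*log(2)/2 + sqrt(3)*(c*acos(-4*c) + sqrt(1 - 16*c^2)/4)


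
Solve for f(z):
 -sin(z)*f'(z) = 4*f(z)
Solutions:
 f(z) = C1*(cos(z)^2 + 2*cos(z) + 1)/(cos(z)^2 - 2*cos(z) + 1)


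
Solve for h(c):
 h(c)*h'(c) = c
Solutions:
 h(c) = -sqrt(C1 + c^2)
 h(c) = sqrt(C1 + c^2)


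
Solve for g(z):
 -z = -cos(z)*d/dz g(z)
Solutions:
 g(z) = C1 + Integral(z/cos(z), z)


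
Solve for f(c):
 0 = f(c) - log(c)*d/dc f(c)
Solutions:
 f(c) = C1*exp(li(c))


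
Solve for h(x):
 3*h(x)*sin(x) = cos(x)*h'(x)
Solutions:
 h(x) = C1/cos(x)^3


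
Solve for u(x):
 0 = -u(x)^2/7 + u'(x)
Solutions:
 u(x) = -7/(C1 + x)


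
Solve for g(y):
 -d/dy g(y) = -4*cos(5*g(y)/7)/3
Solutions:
 -4*y/3 - 7*log(sin(5*g(y)/7) - 1)/10 + 7*log(sin(5*g(y)/7) + 1)/10 = C1


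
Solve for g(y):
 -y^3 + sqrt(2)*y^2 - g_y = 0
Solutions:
 g(y) = C1 - y^4/4 + sqrt(2)*y^3/3


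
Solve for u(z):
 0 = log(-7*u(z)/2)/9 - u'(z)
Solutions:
 -9*Integral(1/(log(-_y) - log(2) + log(7)), (_y, u(z))) = C1 - z


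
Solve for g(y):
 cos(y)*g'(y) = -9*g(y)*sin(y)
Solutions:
 g(y) = C1*cos(y)^9


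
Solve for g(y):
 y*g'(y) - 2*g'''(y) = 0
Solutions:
 g(y) = C1 + Integral(C2*airyai(2^(2/3)*y/2) + C3*airybi(2^(2/3)*y/2), y)


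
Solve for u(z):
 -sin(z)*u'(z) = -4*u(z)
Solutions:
 u(z) = C1*(cos(z)^2 - 2*cos(z) + 1)/(cos(z)^2 + 2*cos(z) + 1)


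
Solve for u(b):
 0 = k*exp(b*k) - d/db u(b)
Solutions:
 u(b) = C1 + exp(b*k)


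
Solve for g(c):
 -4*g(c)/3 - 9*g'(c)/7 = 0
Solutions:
 g(c) = C1*exp(-28*c/27)


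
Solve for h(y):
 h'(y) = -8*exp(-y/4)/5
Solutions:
 h(y) = C1 + 32*exp(-y/4)/5


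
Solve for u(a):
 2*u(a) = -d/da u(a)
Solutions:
 u(a) = C1*exp(-2*a)


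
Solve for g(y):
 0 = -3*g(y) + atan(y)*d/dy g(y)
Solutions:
 g(y) = C1*exp(3*Integral(1/atan(y), y))


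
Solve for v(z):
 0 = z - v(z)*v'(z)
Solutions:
 v(z) = -sqrt(C1 + z^2)
 v(z) = sqrt(C1 + z^2)


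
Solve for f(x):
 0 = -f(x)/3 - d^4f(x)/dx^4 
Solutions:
 f(x) = (C1*sin(sqrt(2)*3^(3/4)*x/6) + C2*cos(sqrt(2)*3^(3/4)*x/6))*exp(-sqrt(2)*3^(3/4)*x/6) + (C3*sin(sqrt(2)*3^(3/4)*x/6) + C4*cos(sqrt(2)*3^(3/4)*x/6))*exp(sqrt(2)*3^(3/4)*x/6)


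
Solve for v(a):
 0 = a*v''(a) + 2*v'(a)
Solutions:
 v(a) = C1 + C2/a


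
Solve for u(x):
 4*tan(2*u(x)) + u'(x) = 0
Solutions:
 u(x) = -asin(C1*exp(-8*x))/2 + pi/2
 u(x) = asin(C1*exp(-8*x))/2


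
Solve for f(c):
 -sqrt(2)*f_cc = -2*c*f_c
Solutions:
 f(c) = C1 + C2*erfi(2^(3/4)*c/2)


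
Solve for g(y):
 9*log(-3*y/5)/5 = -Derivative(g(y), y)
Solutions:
 g(y) = C1 - 9*y*log(-y)/5 + 9*y*(-log(3) + 1 + log(5))/5


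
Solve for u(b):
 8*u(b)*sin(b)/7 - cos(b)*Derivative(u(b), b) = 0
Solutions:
 u(b) = C1/cos(b)^(8/7)


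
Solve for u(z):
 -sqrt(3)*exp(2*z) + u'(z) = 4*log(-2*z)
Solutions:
 u(z) = C1 + 4*z*log(-z) + 4*z*(-1 + log(2)) + sqrt(3)*exp(2*z)/2


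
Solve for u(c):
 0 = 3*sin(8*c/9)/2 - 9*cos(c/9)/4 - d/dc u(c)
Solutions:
 u(c) = C1 - 81*sin(c/9)/4 - 27*cos(8*c/9)/16


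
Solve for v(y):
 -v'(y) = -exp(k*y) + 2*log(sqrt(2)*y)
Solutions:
 v(y) = C1 - 2*y*log(y) + y*(2 - log(2)) + Piecewise((exp(k*y)/k, Ne(k, 0)), (y, True))


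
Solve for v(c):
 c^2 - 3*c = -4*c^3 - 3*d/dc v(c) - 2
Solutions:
 v(c) = C1 - c^4/3 - c^3/9 + c^2/2 - 2*c/3


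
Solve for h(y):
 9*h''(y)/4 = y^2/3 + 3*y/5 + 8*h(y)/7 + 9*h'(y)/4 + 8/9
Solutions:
 h(y) = C1*exp(y*(21 - sqrt(1337))/42) + C2*exp(y*(21 + sqrt(1337))/42) - 7*y^2/24 + 399*y/640 - 581273/184320


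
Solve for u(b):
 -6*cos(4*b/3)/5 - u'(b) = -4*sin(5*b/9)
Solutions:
 u(b) = C1 - 9*sin(4*b/3)/10 - 36*cos(5*b/9)/5


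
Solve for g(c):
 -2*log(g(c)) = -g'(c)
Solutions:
 li(g(c)) = C1 + 2*c


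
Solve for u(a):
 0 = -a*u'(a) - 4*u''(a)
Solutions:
 u(a) = C1 + C2*erf(sqrt(2)*a/4)


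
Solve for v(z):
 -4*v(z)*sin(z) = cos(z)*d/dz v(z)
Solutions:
 v(z) = C1*cos(z)^4


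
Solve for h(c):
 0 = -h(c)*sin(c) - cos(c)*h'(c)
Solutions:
 h(c) = C1*cos(c)


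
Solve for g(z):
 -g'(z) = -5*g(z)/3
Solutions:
 g(z) = C1*exp(5*z/3)


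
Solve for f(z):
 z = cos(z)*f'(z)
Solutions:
 f(z) = C1 + Integral(z/cos(z), z)


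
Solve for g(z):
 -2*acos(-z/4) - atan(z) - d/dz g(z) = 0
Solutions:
 g(z) = C1 - 2*z*acos(-z/4) - z*atan(z) - 2*sqrt(16 - z^2) + log(z^2 + 1)/2


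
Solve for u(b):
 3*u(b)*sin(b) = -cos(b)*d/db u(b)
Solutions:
 u(b) = C1*cos(b)^3


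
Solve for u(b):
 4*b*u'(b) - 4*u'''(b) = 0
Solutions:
 u(b) = C1 + Integral(C2*airyai(b) + C3*airybi(b), b)


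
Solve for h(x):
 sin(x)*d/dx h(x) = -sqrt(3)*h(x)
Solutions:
 h(x) = C1*(cos(x) + 1)^(sqrt(3)/2)/(cos(x) - 1)^(sqrt(3)/2)


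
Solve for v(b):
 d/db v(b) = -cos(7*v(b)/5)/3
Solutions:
 b/3 - 5*log(sin(7*v(b)/5) - 1)/14 + 5*log(sin(7*v(b)/5) + 1)/14 = C1


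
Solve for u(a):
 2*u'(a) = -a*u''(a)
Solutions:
 u(a) = C1 + C2/a


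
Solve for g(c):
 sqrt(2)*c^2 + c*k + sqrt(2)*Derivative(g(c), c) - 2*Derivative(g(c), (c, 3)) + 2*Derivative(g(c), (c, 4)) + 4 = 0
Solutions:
 g(c) = C1 + C2*exp(c*((-1 + sqrt(-4 + (-4 + 27*sqrt(2))^2/4)/2 + 27*sqrt(2)/4)^(-1/3) + 2 + (-1 + sqrt(-4 + (-4 + 27*sqrt(2))^2/4)/2 + 27*sqrt(2)/4)^(1/3))/6)*sin(sqrt(3)*c*(-(-1 + sqrt(-4 + (-2 + 27*sqrt(2)/2)^2)/2 + 27*sqrt(2)/4)^(1/3) + (-1 + sqrt(-4 + (-2 + 27*sqrt(2)/2)^2)/2 + 27*sqrt(2)/4)^(-1/3))/6) + C3*exp(c*((-1 + sqrt(-4 + (-4 + 27*sqrt(2))^2/4)/2 + 27*sqrt(2)/4)^(-1/3) + 2 + (-1 + sqrt(-4 + (-4 + 27*sqrt(2))^2/4)/2 + 27*sqrt(2)/4)^(1/3))/6)*cos(sqrt(3)*c*(-(-1 + sqrt(-4 + (-2 + 27*sqrt(2)/2)^2)/2 + 27*sqrt(2)/4)^(1/3) + (-1 + sqrt(-4 + (-2 + 27*sqrt(2)/2)^2)/2 + 27*sqrt(2)/4)^(-1/3))/6) + C4*exp(c*(-(-1 + sqrt(-4 + (-4 + 27*sqrt(2))^2/4)/2 + 27*sqrt(2)/4)^(1/3) - 1/(-1 + sqrt(-4 + (-4 + 27*sqrt(2))^2/4)/2 + 27*sqrt(2)/4)^(1/3) + 1)/3) - c^3/3 - sqrt(2)*c^2*k/4 - 4*sqrt(2)*c


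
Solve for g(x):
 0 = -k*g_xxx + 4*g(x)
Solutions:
 g(x) = C1*exp(2^(2/3)*x*(1/k)^(1/3)) + C2*exp(2^(2/3)*x*(-1 + sqrt(3)*I)*(1/k)^(1/3)/2) + C3*exp(-2^(2/3)*x*(1 + sqrt(3)*I)*(1/k)^(1/3)/2)


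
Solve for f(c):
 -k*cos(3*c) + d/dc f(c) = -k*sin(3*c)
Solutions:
 f(c) = C1 + sqrt(2)*k*sin(3*c + pi/4)/3


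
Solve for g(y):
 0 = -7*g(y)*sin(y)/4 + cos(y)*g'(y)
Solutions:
 g(y) = C1/cos(y)^(7/4)


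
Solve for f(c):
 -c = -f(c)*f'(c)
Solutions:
 f(c) = -sqrt(C1 + c^2)
 f(c) = sqrt(C1 + c^2)


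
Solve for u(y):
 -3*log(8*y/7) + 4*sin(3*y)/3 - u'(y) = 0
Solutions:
 u(y) = C1 - 3*y*log(y) - 9*y*log(2) + 3*y + 3*y*log(7) - 4*cos(3*y)/9


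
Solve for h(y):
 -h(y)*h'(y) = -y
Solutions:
 h(y) = -sqrt(C1 + y^2)
 h(y) = sqrt(C1 + y^2)


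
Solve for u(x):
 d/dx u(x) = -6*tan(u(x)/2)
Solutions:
 u(x) = -2*asin(C1*exp(-3*x)) + 2*pi
 u(x) = 2*asin(C1*exp(-3*x))


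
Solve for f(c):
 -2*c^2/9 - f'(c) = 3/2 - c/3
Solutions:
 f(c) = C1 - 2*c^3/27 + c^2/6 - 3*c/2


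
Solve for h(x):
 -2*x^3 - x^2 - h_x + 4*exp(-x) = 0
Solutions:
 h(x) = C1 - x^4/2 - x^3/3 - 4*exp(-x)


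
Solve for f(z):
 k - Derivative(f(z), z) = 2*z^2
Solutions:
 f(z) = C1 + k*z - 2*z^3/3


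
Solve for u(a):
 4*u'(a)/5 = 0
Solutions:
 u(a) = C1


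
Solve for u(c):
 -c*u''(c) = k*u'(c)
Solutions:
 u(c) = C1 + c^(1 - re(k))*(C2*sin(log(c)*Abs(im(k))) + C3*cos(log(c)*im(k)))


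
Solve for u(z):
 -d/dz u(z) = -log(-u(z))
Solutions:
 -li(-u(z)) = C1 + z


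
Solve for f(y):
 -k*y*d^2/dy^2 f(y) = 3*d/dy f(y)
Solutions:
 f(y) = C1 + y^(((re(k) - 3)*re(k) + im(k)^2)/(re(k)^2 + im(k)^2))*(C2*sin(3*log(y)*Abs(im(k))/(re(k)^2 + im(k)^2)) + C3*cos(3*log(y)*im(k)/(re(k)^2 + im(k)^2)))


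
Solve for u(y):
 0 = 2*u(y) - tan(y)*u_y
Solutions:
 u(y) = C1*sin(y)^2


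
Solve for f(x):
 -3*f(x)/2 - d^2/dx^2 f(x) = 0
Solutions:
 f(x) = C1*sin(sqrt(6)*x/2) + C2*cos(sqrt(6)*x/2)


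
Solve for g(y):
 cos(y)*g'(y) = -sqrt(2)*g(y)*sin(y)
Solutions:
 g(y) = C1*cos(y)^(sqrt(2))


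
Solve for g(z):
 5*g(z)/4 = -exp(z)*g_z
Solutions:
 g(z) = C1*exp(5*exp(-z)/4)


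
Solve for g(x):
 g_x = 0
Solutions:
 g(x) = C1


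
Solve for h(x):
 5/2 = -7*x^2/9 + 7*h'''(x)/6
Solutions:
 h(x) = C1 + C2*x + C3*x^2 + x^5/90 + 5*x^3/14


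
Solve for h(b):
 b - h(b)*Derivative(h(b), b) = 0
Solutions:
 h(b) = -sqrt(C1 + b^2)
 h(b) = sqrt(C1 + b^2)


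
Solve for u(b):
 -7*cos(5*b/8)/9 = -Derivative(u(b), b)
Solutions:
 u(b) = C1 + 56*sin(5*b/8)/45


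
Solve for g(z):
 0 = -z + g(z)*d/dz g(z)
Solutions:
 g(z) = -sqrt(C1 + z^2)
 g(z) = sqrt(C1 + z^2)


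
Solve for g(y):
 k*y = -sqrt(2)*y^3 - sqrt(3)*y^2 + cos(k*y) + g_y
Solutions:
 g(y) = C1 + k*y^2/2 + sqrt(2)*y^4/4 + sqrt(3)*y^3/3 - sin(k*y)/k


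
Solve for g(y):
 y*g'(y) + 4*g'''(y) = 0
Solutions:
 g(y) = C1 + Integral(C2*airyai(-2^(1/3)*y/2) + C3*airybi(-2^(1/3)*y/2), y)


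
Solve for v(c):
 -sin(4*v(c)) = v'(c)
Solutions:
 v(c) = -acos((-C1 - exp(8*c))/(C1 - exp(8*c)))/4 + pi/2
 v(c) = acos((-C1 - exp(8*c))/(C1 - exp(8*c)))/4


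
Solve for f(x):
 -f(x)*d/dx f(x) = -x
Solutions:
 f(x) = -sqrt(C1 + x^2)
 f(x) = sqrt(C1 + x^2)


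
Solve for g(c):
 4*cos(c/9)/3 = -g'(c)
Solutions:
 g(c) = C1 - 12*sin(c/9)


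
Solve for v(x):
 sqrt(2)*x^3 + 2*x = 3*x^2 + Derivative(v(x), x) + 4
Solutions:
 v(x) = C1 + sqrt(2)*x^4/4 - x^3 + x^2 - 4*x


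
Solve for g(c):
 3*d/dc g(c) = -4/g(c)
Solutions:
 g(c) = -sqrt(C1 - 24*c)/3
 g(c) = sqrt(C1 - 24*c)/3


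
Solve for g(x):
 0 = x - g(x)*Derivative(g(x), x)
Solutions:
 g(x) = -sqrt(C1 + x^2)
 g(x) = sqrt(C1 + x^2)


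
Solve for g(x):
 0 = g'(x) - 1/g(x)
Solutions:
 g(x) = -sqrt(C1 + 2*x)
 g(x) = sqrt(C1 + 2*x)


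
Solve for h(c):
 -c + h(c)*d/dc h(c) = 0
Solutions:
 h(c) = -sqrt(C1 + c^2)
 h(c) = sqrt(C1 + c^2)


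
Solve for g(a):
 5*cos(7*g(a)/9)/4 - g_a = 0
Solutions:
 -5*a/4 - 9*log(sin(7*g(a)/9) - 1)/14 + 9*log(sin(7*g(a)/9) + 1)/14 = C1


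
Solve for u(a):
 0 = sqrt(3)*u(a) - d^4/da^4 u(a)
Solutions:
 u(a) = C1*exp(-3^(1/8)*a) + C2*exp(3^(1/8)*a) + C3*sin(3^(1/8)*a) + C4*cos(3^(1/8)*a)


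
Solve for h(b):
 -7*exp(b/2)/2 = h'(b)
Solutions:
 h(b) = C1 - 7*exp(b/2)


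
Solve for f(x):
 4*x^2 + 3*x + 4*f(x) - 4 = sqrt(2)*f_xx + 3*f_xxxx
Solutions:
 f(x) = C1*exp(-2^(3/4)*sqrt(3)*x/3) + C2*exp(2^(3/4)*sqrt(3)*x/3) + C3*sin(2^(1/4)*x) + C4*cos(2^(1/4)*x) - x^2 - 3*x/4 - sqrt(2)/2 + 1


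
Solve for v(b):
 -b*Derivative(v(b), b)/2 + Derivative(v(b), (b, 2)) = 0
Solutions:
 v(b) = C1 + C2*erfi(b/2)


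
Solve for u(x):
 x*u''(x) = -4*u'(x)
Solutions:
 u(x) = C1 + C2/x^3
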